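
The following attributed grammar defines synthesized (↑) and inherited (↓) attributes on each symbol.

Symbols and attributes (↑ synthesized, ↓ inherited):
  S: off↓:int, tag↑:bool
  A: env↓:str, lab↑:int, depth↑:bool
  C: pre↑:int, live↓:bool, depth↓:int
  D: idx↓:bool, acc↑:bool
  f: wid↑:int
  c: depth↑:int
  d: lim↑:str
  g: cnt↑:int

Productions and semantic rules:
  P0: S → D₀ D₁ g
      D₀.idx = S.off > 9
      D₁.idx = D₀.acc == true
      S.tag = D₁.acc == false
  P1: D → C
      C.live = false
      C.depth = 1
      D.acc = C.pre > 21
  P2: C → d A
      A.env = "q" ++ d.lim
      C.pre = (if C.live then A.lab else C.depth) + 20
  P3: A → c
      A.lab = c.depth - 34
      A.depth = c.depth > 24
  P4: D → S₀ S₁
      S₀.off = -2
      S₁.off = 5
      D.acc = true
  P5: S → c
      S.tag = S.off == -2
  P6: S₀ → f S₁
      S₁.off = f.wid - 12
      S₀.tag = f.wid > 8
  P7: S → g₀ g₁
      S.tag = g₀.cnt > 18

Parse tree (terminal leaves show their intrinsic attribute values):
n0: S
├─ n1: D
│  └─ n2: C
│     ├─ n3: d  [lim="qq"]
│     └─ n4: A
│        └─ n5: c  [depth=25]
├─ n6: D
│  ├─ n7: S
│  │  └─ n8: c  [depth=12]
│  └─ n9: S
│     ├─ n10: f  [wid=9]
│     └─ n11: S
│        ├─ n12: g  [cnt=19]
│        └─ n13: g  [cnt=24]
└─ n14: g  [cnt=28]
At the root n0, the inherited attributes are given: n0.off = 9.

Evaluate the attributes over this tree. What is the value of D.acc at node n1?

false

1. n0.off = 9  [given at root]
2. n1.idx = false  [S.off > 9]
3. n2.live = false  [false]
4. n2.depth = 1  [1]
5. n3.lim = "qq"  [terminal]
6. n4.env = "qqq"  ["q" ++ d.lim]
7. n5.depth = 25  [terminal]
8. n4.lab = -9  [c.depth - 34]
9. n4.depth = true  [c.depth > 24]
10. n2.pre = 21  [(if C.live then A.lab else C.depth) + 20]
11. n1.acc = false  [C.pre > 21]
12. n6.idx = false  [D₀.acc == true]
13. n7.off = -2  [-2]
14. n8.depth = 12  [terminal]
15. n7.tag = true  [S.off == -2]
16. n9.off = 5  [5]
17. n10.wid = 9  [terminal]
18. n11.off = -3  [f.wid - 12]
19. n12.cnt = 19  [terminal]
20. n13.cnt = 24  [terminal]
21. n11.tag = true  [g₀.cnt > 18]
22. n9.tag = true  [f.wid > 8]
23. n6.acc = true  [true]
24. n14.cnt = 28  [terminal]
25. n0.tag = false  [D₁.acc == false]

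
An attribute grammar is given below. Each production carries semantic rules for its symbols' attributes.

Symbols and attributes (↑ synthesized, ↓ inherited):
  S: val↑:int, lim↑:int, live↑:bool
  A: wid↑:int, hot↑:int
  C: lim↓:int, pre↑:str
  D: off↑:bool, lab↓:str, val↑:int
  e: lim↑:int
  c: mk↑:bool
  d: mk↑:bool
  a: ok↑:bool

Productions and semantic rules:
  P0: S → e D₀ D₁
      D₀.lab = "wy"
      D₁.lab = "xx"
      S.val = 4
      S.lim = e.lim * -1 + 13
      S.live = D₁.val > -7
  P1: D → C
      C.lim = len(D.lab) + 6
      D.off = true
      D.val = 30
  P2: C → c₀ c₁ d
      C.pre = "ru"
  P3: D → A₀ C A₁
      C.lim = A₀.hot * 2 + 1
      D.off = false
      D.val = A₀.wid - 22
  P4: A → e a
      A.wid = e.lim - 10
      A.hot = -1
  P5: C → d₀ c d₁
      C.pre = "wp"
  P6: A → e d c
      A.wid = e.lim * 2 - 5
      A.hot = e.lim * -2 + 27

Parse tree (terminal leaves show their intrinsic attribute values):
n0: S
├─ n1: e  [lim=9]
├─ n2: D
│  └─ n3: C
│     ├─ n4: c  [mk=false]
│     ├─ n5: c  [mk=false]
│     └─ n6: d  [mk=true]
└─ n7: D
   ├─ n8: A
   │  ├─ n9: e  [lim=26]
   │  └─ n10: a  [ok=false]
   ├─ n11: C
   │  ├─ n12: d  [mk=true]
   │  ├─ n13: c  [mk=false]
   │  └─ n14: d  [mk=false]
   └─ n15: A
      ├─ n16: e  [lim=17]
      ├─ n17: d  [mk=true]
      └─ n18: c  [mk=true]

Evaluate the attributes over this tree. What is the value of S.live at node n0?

true

1. n1.lim = 9  [terminal]
2. n2.lab = "wy"  ["wy"]
3. n3.lim = 8  [len(D.lab) + 6]
4. n4.mk = false  [terminal]
5. n5.mk = false  [terminal]
6. n6.mk = true  [terminal]
7. n3.pre = "ru"  ["ru"]
8. n2.off = true  [true]
9. n2.val = 30  [30]
10. n7.lab = "xx"  ["xx"]
11. n9.lim = 26  [terminal]
12. n10.ok = false  [terminal]
13. n8.wid = 16  [e.lim - 10]
14. n8.hot = -1  [-1]
15. n11.lim = -1  [A₀.hot * 2 + 1]
16. n12.mk = true  [terminal]
17. n13.mk = false  [terminal]
18. n14.mk = false  [terminal]
19. n11.pre = "wp"  ["wp"]
20. n16.lim = 17  [terminal]
21. n17.mk = true  [terminal]
22. n18.mk = true  [terminal]
23. n15.wid = 29  [e.lim * 2 - 5]
24. n15.hot = -7  [e.lim * -2 + 27]
25. n7.off = false  [false]
26. n7.val = -6  [A₀.wid - 22]
27. n0.val = 4  [4]
28. n0.lim = 4  [e.lim * -1 + 13]
29. n0.live = true  [D₁.val > -7]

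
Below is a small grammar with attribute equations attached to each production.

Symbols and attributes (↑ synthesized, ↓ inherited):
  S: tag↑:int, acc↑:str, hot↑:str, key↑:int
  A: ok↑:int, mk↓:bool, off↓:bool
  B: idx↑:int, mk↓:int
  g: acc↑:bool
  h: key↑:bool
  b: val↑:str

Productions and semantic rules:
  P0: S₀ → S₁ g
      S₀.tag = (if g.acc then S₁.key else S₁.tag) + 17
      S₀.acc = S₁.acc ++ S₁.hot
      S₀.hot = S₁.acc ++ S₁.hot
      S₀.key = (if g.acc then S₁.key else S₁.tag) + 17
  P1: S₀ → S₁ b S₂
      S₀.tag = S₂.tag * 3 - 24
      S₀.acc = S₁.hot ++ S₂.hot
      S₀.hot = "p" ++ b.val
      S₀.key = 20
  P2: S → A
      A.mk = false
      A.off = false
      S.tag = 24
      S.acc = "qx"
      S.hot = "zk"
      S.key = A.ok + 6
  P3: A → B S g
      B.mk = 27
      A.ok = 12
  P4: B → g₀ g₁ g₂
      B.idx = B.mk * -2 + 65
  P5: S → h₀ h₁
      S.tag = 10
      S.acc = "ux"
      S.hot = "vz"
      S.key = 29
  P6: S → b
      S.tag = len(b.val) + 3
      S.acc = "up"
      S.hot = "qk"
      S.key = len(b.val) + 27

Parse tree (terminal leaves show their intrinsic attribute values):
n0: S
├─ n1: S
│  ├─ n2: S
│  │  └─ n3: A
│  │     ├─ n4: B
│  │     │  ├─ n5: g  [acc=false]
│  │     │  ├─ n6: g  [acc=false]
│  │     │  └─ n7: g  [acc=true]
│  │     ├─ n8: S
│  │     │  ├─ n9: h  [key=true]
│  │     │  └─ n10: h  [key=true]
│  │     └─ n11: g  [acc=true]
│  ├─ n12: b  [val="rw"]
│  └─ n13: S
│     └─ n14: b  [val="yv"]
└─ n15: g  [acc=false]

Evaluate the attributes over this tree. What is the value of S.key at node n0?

8

1. n3.mk = false  [false]
2. n3.off = false  [false]
3. n4.mk = 27  [27]
4. n5.acc = false  [terminal]
5. n6.acc = false  [terminal]
6. n7.acc = true  [terminal]
7. n4.idx = 11  [B.mk * -2 + 65]
8. n9.key = true  [terminal]
9. n10.key = true  [terminal]
10. n8.tag = 10  [10]
11. n8.acc = "ux"  ["ux"]
12. n8.hot = "vz"  ["vz"]
13. n8.key = 29  [29]
14. n11.acc = true  [terminal]
15. n3.ok = 12  [12]
16. n2.tag = 24  [24]
17. n2.acc = "qx"  ["qx"]
18. n2.hot = "zk"  ["zk"]
19. n2.key = 18  [A.ok + 6]
20. n12.val = "rw"  [terminal]
21. n14.val = "yv"  [terminal]
22. n13.tag = 5  [len(b.val) + 3]
23. n13.acc = "up"  ["up"]
24. n13.hot = "qk"  ["qk"]
25. n13.key = 29  [len(b.val) + 27]
26. n1.tag = -9  [S₂.tag * 3 - 24]
27. n1.acc = "zkqk"  [S₁.hot ++ S₂.hot]
28. n1.hot = "prw"  ["p" ++ b.val]
29. n1.key = 20  [20]
30. n15.acc = false  [terminal]
31. n0.tag = 8  [(if g.acc then S₁.key else S₁.tag) + 17]
32. n0.acc = "zkqkprw"  [S₁.acc ++ S₁.hot]
33. n0.hot = "zkqkprw"  [S₁.acc ++ S₁.hot]
34. n0.key = 8  [(if g.acc then S₁.key else S₁.tag) + 17]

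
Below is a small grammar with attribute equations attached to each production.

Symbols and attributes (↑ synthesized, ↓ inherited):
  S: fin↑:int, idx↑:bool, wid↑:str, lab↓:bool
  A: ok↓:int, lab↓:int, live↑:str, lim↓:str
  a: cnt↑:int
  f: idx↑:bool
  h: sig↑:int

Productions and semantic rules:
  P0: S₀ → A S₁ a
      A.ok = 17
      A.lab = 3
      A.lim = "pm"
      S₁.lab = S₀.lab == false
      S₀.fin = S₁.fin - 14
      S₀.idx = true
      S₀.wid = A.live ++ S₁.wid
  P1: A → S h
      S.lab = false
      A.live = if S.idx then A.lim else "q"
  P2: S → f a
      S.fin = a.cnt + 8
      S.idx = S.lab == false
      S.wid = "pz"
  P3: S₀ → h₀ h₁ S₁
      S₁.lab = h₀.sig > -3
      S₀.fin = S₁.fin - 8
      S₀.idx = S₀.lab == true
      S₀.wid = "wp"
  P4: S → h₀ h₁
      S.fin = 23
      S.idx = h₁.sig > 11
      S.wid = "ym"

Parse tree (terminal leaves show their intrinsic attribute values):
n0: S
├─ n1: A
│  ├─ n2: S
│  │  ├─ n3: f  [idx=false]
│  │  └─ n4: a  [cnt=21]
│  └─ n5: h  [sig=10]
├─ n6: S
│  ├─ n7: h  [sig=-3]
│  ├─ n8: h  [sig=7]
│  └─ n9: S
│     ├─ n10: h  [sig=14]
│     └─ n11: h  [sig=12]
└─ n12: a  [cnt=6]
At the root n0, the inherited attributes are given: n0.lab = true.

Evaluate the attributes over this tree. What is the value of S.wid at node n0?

"pmwp"

1. n0.lab = true  [given at root]
2. n1.ok = 17  [17]
3. n1.lab = 3  [3]
4. n1.lim = "pm"  ["pm"]
5. n2.lab = false  [false]
6. n3.idx = false  [terminal]
7. n4.cnt = 21  [terminal]
8. n2.fin = 29  [a.cnt + 8]
9. n2.idx = true  [S.lab == false]
10. n2.wid = "pz"  ["pz"]
11. n5.sig = 10  [terminal]
12. n1.live = "pm"  [if S.idx then A.lim else "q"]
13. n6.lab = false  [S₀.lab == false]
14. n7.sig = -3  [terminal]
15. n8.sig = 7  [terminal]
16. n9.lab = false  [h₀.sig > -3]
17. n10.sig = 14  [terminal]
18. n11.sig = 12  [terminal]
19. n9.fin = 23  [23]
20. n9.idx = true  [h₁.sig > 11]
21. n9.wid = "ym"  ["ym"]
22. n6.fin = 15  [S₁.fin - 8]
23. n6.idx = false  [S₀.lab == true]
24. n6.wid = "wp"  ["wp"]
25. n12.cnt = 6  [terminal]
26. n0.fin = 1  [S₁.fin - 14]
27. n0.idx = true  [true]
28. n0.wid = "pmwp"  [A.live ++ S₁.wid]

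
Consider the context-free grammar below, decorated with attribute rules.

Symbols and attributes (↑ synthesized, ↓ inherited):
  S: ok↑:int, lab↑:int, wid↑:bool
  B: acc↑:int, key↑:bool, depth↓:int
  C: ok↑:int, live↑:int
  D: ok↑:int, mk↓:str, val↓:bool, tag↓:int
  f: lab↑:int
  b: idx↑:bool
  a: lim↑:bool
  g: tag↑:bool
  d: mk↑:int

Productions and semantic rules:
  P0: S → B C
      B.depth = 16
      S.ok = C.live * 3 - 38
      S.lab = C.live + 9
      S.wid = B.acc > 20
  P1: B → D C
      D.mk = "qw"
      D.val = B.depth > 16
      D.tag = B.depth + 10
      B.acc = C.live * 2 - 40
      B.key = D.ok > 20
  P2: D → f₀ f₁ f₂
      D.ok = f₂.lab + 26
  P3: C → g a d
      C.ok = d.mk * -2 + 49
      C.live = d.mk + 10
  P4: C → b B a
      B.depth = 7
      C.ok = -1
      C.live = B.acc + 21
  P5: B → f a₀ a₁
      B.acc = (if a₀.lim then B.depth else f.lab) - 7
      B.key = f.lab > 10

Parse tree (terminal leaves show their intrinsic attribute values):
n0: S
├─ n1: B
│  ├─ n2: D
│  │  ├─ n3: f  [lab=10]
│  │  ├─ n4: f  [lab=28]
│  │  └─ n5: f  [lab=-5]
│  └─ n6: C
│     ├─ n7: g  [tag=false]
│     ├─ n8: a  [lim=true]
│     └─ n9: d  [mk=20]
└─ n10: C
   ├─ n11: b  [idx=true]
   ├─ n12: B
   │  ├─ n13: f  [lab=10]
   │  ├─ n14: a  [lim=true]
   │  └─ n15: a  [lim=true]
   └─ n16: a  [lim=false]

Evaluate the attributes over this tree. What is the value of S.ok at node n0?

25

1. n1.depth = 16  [16]
2. n2.mk = "qw"  ["qw"]
3. n2.val = false  [B.depth > 16]
4. n2.tag = 26  [B.depth + 10]
5. n3.lab = 10  [terminal]
6. n4.lab = 28  [terminal]
7. n5.lab = -5  [terminal]
8. n2.ok = 21  [f₂.lab + 26]
9. n7.tag = false  [terminal]
10. n8.lim = true  [terminal]
11. n9.mk = 20  [terminal]
12. n6.ok = 9  [d.mk * -2 + 49]
13. n6.live = 30  [d.mk + 10]
14. n1.acc = 20  [C.live * 2 - 40]
15. n1.key = true  [D.ok > 20]
16. n11.idx = true  [terminal]
17. n12.depth = 7  [7]
18. n13.lab = 10  [terminal]
19. n14.lim = true  [terminal]
20. n15.lim = true  [terminal]
21. n12.acc = 0  [(if a₀.lim then B.depth else f.lab) - 7]
22. n12.key = false  [f.lab > 10]
23. n16.lim = false  [terminal]
24. n10.ok = -1  [-1]
25. n10.live = 21  [B.acc + 21]
26. n0.ok = 25  [C.live * 3 - 38]
27. n0.lab = 30  [C.live + 9]
28. n0.wid = false  [B.acc > 20]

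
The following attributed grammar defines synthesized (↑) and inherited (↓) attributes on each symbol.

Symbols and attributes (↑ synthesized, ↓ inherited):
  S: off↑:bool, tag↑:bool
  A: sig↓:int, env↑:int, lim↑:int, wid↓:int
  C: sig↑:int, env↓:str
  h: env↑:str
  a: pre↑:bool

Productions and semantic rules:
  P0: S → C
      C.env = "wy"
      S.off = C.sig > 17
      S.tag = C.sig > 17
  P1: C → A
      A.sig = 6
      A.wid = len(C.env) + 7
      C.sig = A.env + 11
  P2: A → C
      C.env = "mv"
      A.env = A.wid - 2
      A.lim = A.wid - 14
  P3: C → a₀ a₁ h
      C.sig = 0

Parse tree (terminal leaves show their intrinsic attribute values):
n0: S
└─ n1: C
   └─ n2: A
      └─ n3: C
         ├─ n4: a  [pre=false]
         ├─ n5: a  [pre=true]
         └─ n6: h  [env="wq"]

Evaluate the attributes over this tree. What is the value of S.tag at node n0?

true

1. n1.env = "wy"  ["wy"]
2. n2.sig = 6  [6]
3. n2.wid = 9  [len(C.env) + 7]
4. n3.env = "mv"  ["mv"]
5. n4.pre = false  [terminal]
6. n5.pre = true  [terminal]
7. n6.env = "wq"  [terminal]
8. n3.sig = 0  [0]
9. n2.env = 7  [A.wid - 2]
10. n2.lim = -5  [A.wid - 14]
11. n1.sig = 18  [A.env + 11]
12. n0.off = true  [C.sig > 17]
13. n0.tag = true  [C.sig > 17]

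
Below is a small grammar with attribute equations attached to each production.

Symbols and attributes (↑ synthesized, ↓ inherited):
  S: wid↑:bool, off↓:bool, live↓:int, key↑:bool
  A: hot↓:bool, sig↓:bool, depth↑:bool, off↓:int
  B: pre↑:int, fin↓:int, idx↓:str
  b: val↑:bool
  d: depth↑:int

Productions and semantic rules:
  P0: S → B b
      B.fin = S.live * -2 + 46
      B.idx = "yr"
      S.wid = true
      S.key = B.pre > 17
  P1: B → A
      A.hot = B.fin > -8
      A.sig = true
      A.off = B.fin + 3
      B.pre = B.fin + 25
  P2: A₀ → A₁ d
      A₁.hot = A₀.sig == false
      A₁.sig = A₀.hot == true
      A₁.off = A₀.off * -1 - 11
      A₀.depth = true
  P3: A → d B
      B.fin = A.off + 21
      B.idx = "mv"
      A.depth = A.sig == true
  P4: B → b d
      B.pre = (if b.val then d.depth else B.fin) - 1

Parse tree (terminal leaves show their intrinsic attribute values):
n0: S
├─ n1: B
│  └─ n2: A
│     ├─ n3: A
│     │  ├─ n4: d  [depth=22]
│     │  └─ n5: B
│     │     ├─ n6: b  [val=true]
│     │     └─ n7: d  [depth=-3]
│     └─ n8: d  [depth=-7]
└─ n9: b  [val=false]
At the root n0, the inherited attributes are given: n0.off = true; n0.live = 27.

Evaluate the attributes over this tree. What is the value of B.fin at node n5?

15

1. n0.off = true  [given at root]
2. n0.live = 27  [given at root]
3. n1.fin = -8  [S.live * -2 + 46]
4. n1.idx = "yr"  ["yr"]
5. n2.hot = false  [B.fin > -8]
6. n2.sig = true  [true]
7. n2.off = -5  [B.fin + 3]
8. n3.hot = false  [A₀.sig == false]
9. n3.sig = false  [A₀.hot == true]
10. n3.off = -6  [A₀.off * -1 - 11]
11. n4.depth = 22  [terminal]
12. n5.fin = 15  [A.off + 21]
13. n5.idx = "mv"  ["mv"]
14. n6.val = true  [terminal]
15. n7.depth = -3  [terminal]
16. n5.pre = -4  [(if b.val then d.depth else B.fin) - 1]
17. n3.depth = false  [A.sig == true]
18. n8.depth = -7  [terminal]
19. n2.depth = true  [true]
20. n1.pre = 17  [B.fin + 25]
21. n9.val = false  [terminal]
22. n0.wid = true  [true]
23. n0.key = false  [B.pre > 17]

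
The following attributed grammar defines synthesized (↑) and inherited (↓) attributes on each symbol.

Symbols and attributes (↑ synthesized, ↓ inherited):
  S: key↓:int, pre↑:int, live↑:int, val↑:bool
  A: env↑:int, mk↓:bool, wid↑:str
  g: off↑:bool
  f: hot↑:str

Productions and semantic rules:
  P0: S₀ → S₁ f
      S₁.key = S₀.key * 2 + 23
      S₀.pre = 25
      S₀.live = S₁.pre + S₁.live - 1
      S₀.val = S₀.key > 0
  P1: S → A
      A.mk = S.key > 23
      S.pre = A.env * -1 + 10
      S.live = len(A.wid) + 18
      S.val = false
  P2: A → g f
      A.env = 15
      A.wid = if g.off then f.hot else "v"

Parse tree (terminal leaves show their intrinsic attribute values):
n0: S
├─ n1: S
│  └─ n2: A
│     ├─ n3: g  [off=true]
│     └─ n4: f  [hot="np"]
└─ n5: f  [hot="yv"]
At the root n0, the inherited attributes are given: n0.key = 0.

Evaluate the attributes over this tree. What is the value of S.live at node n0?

14

1. n0.key = 0  [given at root]
2. n1.key = 23  [S₀.key * 2 + 23]
3. n2.mk = false  [S.key > 23]
4. n3.off = true  [terminal]
5. n4.hot = "np"  [terminal]
6. n2.env = 15  [15]
7. n2.wid = "np"  [if g.off then f.hot else "v"]
8. n1.pre = -5  [A.env * -1 + 10]
9. n1.live = 20  [len(A.wid) + 18]
10. n1.val = false  [false]
11. n5.hot = "yv"  [terminal]
12. n0.pre = 25  [25]
13. n0.live = 14  [S₁.pre + S₁.live - 1]
14. n0.val = false  [S₀.key > 0]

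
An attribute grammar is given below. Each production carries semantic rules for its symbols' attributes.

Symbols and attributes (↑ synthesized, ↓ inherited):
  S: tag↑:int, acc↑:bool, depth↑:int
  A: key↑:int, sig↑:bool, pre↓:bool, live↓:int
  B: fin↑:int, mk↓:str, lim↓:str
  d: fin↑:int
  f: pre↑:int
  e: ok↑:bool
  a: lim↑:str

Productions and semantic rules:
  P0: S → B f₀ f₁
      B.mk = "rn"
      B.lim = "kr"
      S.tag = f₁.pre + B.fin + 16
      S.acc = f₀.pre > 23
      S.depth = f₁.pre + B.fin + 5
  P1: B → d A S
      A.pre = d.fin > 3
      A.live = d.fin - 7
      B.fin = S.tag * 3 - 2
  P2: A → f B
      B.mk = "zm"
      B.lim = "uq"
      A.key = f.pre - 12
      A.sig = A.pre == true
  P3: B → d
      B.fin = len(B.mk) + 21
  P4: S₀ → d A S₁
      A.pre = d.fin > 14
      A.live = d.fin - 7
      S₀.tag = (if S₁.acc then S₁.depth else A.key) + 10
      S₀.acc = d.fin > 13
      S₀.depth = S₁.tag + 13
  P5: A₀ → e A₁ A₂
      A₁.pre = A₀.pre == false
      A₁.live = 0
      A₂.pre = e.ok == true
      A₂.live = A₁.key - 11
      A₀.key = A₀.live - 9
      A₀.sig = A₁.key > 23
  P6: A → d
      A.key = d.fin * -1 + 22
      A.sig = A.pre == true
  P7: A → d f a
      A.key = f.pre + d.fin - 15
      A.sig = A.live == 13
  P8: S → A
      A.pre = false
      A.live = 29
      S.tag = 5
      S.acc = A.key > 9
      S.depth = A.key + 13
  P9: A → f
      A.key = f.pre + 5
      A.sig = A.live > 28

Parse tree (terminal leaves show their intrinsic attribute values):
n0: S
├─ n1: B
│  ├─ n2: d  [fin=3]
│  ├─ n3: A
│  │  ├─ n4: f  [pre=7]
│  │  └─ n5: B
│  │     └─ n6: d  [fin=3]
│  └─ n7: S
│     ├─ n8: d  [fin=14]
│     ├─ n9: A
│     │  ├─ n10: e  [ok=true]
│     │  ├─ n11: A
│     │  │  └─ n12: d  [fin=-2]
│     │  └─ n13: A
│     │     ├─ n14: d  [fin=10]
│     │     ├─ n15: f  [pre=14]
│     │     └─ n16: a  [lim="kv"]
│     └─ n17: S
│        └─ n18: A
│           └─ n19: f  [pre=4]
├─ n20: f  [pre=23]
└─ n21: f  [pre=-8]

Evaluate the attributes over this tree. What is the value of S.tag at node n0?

1. n1.mk = "rn"  ["rn"]
2. n1.lim = "kr"  ["kr"]
3. n2.fin = 3  [terminal]
4. n3.pre = false  [d.fin > 3]
5. n3.live = -4  [d.fin - 7]
6. n4.pre = 7  [terminal]
7. n5.mk = "zm"  ["zm"]
8. n5.lim = "uq"  ["uq"]
9. n6.fin = 3  [terminal]
10. n5.fin = 23  [len(B.mk) + 21]
11. n3.key = -5  [f.pre - 12]
12. n3.sig = false  [A.pre == true]
13. n8.fin = 14  [terminal]
14. n9.pre = false  [d.fin > 14]
15. n9.live = 7  [d.fin - 7]
16. n10.ok = true  [terminal]
17. n11.pre = true  [A₀.pre == false]
18. n11.live = 0  [0]
19. n12.fin = -2  [terminal]
20. n11.key = 24  [d.fin * -1 + 22]
21. n11.sig = true  [A.pre == true]
22. n13.pre = true  [e.ok == true]
23. n13.live = 13  [A₁.key - 11]
24. n14.fin = 10  [terminal]
25. n15.pre = 14  [terminal]
26. n16.lim = "kv"  [terminal]
27. n13.key = 9  [f.pre + d.fin - 15]
28. n13.sig = true  [A.live == 13]
29. n9.key = -2  [A₀.live - 9]
30. n9.sig = true  [A₁.key > 23]
31. n18.pre = false  [false]
32. n18.live = 29  [29]
33. n19.pre = 4  [terminal]
34. n18.key = 9  [f.pre + 5]
35. n18.sig = true  [A.live > 28]
36. n17.tag = 5  [5]
37. n17.acc = false  [A.key > 9]
38. n17.depth = 22  [A.key + 13]
39. n7.tag = 8  [(if S₁.acc then S₁.depth else A.key) + 10]
40. n7.acc = true  [d.fin > 13]
41. n7.depth = 18  [S₁.tag + 13]
42. n1.fin = 22  [S.tag * 3 - 2]
43. n20.pre = 23  [terminal]
44. n21.pre = -8  [terminal]
45. n0.tag = 30  [f₁.pre + B.fin + 16]
46. n0.acc = false  [f₀.pre > 23]
47. n0.depth = 19  [f₁.pre + B.fin + 5]

30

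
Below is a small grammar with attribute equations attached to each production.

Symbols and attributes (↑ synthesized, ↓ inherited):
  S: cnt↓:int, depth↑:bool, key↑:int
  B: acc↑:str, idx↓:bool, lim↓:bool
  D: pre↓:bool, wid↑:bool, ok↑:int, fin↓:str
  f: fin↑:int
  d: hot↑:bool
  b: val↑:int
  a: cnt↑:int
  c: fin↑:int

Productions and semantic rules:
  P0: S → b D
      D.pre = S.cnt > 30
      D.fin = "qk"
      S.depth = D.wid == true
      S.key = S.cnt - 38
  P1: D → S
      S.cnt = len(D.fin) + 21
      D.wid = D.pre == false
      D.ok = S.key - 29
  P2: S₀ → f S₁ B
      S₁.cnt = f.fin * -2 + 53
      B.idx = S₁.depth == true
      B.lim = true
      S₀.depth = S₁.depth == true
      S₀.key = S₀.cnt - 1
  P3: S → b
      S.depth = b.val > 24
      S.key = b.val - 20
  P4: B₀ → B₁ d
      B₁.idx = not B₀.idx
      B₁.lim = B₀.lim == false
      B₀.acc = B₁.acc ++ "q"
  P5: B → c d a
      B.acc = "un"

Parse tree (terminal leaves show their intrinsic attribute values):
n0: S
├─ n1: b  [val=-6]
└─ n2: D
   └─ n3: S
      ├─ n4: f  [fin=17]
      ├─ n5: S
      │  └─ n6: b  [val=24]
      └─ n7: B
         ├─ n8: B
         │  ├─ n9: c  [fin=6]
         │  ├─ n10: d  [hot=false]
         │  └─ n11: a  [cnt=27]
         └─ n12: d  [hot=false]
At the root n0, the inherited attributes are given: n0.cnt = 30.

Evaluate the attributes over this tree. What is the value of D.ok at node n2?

-7

1. n0.cnt = 30  [given at root]
2. n1.val = -6  [terminal]
3. n2.pre = false  [S.cnt > 30]
4. n2.fin = "qk"  ["qk"]
5. n3.cnt = 23  [len(D.fin) + 21]
6. n4.fin = 17  [terminal]
7. n5.cnt = 19  [f.fin * -2 + 53]
8. n6.val = 24  [terminal]
9. n5.depth = false  [b.val > 24]
10. n5.key = 4  [b.val - 20]
11. n7.idx = false  [S₁.depth == true]
12. n7.lim = true  [true]
13. n8.idx = true  [not B₀.idx]
14. n8.lim = false  [B₀.lim == false]
15. n9.fin = 6  [terminal]
16. n10.hot = false  [terminal]
17. n11.cnt = 27  [terminal]
18. n8.acc = "un"  ["un"]
19. n12.hot = false  [terminal]
20. n7.acc = "unq"  [B₁.acc ++ "q"]
21. n3.depth = false  [S₁.depth == true]
22. n3.key = 22  [S₀.cnt - 1]
23. n2.wid = true  [D.pre == false]
24. n2.ok = -7  [S.key - 29]
25. n0.depth = true  [D.wid == true]
26. n0.key = -8  [S.cnt - 38]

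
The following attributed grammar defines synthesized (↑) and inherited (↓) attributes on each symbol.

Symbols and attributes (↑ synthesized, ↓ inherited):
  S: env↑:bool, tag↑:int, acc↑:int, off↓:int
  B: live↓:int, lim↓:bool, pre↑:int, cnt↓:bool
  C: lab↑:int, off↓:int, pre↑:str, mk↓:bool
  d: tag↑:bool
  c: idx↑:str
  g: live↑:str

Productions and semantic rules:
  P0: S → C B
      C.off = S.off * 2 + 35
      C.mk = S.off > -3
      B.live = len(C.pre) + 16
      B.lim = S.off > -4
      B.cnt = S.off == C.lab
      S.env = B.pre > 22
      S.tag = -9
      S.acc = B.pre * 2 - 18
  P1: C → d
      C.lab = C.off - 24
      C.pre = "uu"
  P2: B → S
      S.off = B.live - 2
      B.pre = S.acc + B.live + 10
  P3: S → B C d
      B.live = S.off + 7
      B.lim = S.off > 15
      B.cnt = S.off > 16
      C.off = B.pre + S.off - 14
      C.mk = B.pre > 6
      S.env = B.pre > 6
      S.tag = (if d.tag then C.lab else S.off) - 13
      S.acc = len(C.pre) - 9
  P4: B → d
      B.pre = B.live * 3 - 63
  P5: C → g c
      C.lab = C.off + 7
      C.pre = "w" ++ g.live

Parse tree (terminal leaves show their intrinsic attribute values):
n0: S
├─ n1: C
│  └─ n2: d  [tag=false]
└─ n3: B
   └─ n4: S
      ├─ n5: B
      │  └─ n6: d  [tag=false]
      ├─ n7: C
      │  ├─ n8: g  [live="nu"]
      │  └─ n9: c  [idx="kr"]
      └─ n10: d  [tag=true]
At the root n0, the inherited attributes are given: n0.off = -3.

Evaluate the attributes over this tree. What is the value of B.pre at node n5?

6

1. n0.off = -3  [given at root]
2. n1.off = 29  [S.off * 2 + 35]
3. n1.mk = false  [S.off > -3]
4. n2.tag = false  [terminal]
5. n1.lab = 5  [C.off - 24]
6. n1.pre = "uu"  ["uu"]
7. n3.live = 18  [len(C.pre) + 16]
8. n3.lim = true  [S.off > -4]
9. n3.cnt = false  [S.off == C.lab]
10. n4.off = 16  [B.live - 2]
11. n5.live = 23  [S.off + 7]
12. n5.lim = true  [S.off > 15]
13. n5.cnt = false  [S.off > 16]
14. n6.tag = false  [terminal]
15. n5.pre = 6  [B.live * 3 - 63]
16. n7.off = 8  [B.pre + S.off - 14]
17. n7.mk = false  [B.pre > 6]
18. n8.live = "nu"  [terminal]
19. n9.idx = "kr"  [terminal]
20. n7.lab = 15  [C.off + 7]
21. n7.pre = "wnu"  ["w" ++ g.live]
22. n10.tag = true  [terminal]
23. n4.env = false  [B.pre > 6]
24. n4.tag = 2  [(if d.tag then C.lab else S.off) - 13]
25. n4.acc = -6  [len(C.pre) - 9]
26. n3.pre = 22  [S.acc + B.live + 10]
27. n0.env = false  [B.pre > 22]
28. n0.tag = -9  [-9]
29. n0.acc = 26  [B.pre * 2 - 18]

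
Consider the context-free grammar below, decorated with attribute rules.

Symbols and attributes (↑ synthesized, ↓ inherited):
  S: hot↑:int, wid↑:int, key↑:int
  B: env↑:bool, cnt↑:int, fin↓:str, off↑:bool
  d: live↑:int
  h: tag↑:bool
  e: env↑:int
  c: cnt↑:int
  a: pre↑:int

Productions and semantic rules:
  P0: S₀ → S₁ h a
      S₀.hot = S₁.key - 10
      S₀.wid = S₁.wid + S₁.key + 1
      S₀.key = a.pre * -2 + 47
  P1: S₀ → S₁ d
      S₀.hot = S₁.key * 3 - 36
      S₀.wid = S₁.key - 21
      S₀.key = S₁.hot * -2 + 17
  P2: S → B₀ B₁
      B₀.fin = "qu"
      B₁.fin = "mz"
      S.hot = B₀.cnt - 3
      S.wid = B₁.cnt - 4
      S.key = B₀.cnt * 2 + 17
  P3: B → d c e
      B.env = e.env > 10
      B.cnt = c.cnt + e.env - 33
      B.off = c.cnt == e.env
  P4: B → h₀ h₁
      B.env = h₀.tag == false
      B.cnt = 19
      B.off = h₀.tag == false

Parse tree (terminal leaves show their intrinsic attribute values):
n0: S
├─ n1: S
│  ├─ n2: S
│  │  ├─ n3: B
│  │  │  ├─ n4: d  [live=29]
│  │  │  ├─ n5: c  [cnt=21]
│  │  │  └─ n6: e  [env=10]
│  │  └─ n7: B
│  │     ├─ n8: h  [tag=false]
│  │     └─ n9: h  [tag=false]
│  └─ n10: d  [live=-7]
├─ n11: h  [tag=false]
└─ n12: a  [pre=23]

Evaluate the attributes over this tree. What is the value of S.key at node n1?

27

1. n3.fin = "qu"  ["qu"]
2. n4.live = 29  [terminal]
3. n5.cnt = 21  [terminal]
4. n6.env = 10  [terminal]
5. n3.env = false  [e.env > 10]
6. n3.cnt = -2  [c.cnt + e.env - 33]
7. n3.off = false  [c.cnt == e.env]
8. n7.fin = "mz"  ["mz"]
9. n8.tag = false  [terminal]
10. n9.tag = false  [terminal]
11. n7.env = true  [h₀.tag == false]
12. n7.cnt = 19  [19]
13. n7.off = true  [h₀.tag == false]
14. n2.hot = -5  [B₀.cnt - 3]
15. n2.wid = 15  [B₁.cnt - 4]
16. n2.key = 13  [B₀.cnt * 2 + 17]
17. n10.live = -7  [terminal]
18. n1.hot = 3  [S₁.key * 3 - 36]
19. n1.wid = -8  [S₁.key - 21]
20. n1.key = 27  [S₁.hot * -2 + 17]
21. n11.tag = false  [terminal]
22. n12.pre = 23  [terminal]
23. n0.hot = 17  [S₁.key - 10]
24. n0.wid = 20  [S₁.wid + S₁.key + 1]
25. n0.key = 1  [a.pre * -2 + 47]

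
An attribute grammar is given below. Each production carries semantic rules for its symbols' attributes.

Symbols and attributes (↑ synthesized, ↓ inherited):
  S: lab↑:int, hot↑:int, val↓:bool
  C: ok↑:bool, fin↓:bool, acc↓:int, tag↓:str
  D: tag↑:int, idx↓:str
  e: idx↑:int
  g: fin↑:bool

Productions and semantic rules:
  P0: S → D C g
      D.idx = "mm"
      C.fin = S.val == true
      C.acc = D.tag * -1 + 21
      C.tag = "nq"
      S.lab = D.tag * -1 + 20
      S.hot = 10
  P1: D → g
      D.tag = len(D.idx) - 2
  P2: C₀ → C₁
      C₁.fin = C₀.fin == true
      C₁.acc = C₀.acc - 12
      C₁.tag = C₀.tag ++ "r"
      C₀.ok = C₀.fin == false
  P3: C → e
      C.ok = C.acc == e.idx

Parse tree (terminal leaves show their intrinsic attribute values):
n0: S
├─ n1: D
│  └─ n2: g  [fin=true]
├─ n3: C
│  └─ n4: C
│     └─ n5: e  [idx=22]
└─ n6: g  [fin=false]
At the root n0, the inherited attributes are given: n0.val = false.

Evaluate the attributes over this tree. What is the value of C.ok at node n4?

false

1. n0.val = false  [given at root]
2. n1.idx = "mm"  ["mm"]
3. n2.fin = true  [terminal]
4. n1.tag = 0  [len(D.idx) - 2]
5. n3.fin = false  [S.val == true]
6. n3.acc = 21  [D.tag * -1 + 21]
7. n3.tag = "nq"  ["nq"]
8. n4.fin = false  [C₀.fin == true]
9. n4.acc = 9  [C₀.acc - 12]
10. n4.tag = "nqr"  [C₀.tag ++ "r"]
11. n5.idx = 22  [terminal]
12. n4.ok = false  [C.acc == e.idx]
13. n3.ok = true  [C₀.fin == false]
14. n6.fin = false  [terminal]
15. n0.lab = 20  [D.tag * -1 + 20]
16. n0.hot = 10  [10]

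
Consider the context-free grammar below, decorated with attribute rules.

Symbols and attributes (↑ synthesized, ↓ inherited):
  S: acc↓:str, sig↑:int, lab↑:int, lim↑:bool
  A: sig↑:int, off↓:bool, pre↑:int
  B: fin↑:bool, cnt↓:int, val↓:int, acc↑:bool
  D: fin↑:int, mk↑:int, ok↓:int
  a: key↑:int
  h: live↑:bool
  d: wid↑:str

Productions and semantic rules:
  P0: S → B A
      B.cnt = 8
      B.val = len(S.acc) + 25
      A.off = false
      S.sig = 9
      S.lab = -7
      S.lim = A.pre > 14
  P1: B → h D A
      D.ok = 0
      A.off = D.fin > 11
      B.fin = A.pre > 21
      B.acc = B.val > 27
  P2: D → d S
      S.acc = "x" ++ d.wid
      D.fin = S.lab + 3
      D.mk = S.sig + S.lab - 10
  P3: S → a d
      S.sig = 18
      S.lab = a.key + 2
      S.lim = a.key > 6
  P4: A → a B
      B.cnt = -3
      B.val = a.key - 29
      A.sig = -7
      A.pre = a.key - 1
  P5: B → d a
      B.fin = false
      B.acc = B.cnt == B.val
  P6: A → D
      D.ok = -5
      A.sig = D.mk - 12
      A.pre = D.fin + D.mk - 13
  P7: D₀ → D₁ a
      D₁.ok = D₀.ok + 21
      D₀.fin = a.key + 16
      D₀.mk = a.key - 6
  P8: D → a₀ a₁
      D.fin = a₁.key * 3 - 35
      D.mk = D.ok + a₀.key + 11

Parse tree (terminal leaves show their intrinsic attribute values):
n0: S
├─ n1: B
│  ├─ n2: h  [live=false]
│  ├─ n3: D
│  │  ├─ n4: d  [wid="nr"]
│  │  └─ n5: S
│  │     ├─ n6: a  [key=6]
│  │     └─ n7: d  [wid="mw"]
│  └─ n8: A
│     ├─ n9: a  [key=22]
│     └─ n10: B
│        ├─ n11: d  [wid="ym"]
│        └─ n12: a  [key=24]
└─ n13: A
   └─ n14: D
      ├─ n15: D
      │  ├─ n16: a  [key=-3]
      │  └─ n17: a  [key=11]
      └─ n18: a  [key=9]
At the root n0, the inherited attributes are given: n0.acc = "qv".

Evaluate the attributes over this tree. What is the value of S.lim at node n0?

true

1. n0.acc = "qv"  [given at root]
2. n1.cnt = 8  [8]
3. n1.val = 27  [len(S.acc) + 25]
4. n2.live = false  [terminal]
5. n3.ok = 0  [0]
6. n4.wid = "nr"  [terminal]
7. n5.acc = "xnr"  ["x" ++ d.wid]
8. n6.key = 6  [terminal]
9. n7.wid = "mw"  [terminal]
10. n5.sig = 18  [18]
11. n5.lab = 8  [a.key + 2]
12. n5.lim = false  [a.key > 6]
13. n3.fin = 11  [S.lab + 3]
14. n3.mk = 16  [S.sig + S.lab - 10]
15. n8.off = false  [D.fin > 11]
16. n9.key = 22  [terminal]
17. n10.cnt = -3  [-3]
18. n10.val = -7  [a.key - 29]
19. n11.wid = "ym"  [terminal]
20. n12.key = 24  [terminal]
21. n10.fin = false  [false]
22. n10.acc = false  [B.cnt == B.val]
23. n8.sig = -7  [-7]
24. n8.pre = 21  [a.key - 1]
25. n1.fin = false  [A.pre > 21]
26. n1.acc = false  [B.val > 27]
27. n13.off = false  [false]
28. n14.ok = -5  [-5]
29. n15.ok = 16  [D₀.ok + 21]
30. n16.key = -3  [terminal]
31. n17.key = 11  [terminal]
32. n15.fin = -2  [a₁.key * 3 - 35]
33. n15.mk = 24  [D.ok + a₀.key + 11]
34. n18.key = 9  [terminal]
35. n14.fin = 25  [a.key + 16]
36. n14.mk = 3  [a.key - 6]
37. n13.sig = -9  [D.mk - 12]
38. n13.pre = 15  [D.fin + D.mk - 13]
39. n0.sig = 9  [9]
40. n0.lab = -7  [-7]
41. n0.lim = true  [A.pre > 14]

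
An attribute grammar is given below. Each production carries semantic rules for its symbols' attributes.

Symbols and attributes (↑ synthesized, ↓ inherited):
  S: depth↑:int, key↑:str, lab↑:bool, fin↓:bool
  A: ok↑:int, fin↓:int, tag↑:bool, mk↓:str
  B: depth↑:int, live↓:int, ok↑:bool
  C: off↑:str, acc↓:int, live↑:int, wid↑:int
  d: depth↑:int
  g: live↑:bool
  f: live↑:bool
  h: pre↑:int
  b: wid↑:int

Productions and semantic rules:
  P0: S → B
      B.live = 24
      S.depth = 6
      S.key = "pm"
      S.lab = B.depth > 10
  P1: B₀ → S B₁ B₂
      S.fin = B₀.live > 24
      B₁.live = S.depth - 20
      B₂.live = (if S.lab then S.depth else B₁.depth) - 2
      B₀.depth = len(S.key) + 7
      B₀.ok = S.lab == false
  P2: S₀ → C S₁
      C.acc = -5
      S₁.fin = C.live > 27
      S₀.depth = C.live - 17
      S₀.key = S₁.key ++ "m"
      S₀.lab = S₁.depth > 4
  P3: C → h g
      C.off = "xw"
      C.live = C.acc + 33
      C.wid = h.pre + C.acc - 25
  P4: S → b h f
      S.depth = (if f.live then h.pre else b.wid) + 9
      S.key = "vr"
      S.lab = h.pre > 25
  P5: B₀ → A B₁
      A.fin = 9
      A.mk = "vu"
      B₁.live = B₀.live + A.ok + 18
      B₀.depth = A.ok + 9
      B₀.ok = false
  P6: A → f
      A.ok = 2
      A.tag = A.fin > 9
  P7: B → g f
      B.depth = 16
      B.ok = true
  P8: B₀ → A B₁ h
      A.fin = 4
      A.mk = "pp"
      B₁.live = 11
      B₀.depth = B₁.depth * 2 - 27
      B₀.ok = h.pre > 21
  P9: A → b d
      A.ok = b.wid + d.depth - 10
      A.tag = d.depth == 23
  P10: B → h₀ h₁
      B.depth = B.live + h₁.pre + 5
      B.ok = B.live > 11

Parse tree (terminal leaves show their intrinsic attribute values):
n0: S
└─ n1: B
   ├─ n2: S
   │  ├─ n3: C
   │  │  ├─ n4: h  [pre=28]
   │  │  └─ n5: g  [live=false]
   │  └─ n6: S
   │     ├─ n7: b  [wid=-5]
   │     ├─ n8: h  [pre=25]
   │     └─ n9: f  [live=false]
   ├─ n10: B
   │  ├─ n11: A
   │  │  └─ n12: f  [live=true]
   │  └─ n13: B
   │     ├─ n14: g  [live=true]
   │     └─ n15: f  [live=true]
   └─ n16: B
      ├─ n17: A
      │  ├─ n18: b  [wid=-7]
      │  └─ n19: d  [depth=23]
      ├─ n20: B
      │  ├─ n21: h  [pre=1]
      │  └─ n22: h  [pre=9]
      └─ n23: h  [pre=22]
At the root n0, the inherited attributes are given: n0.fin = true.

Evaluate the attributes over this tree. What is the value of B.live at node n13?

11

1. n0.fin = true  [given at root]
2. n1.live = 24  [24]
3. n2.fin = false  [B₀.live > 24]
4. n3.acc = -5  [-5]
5. n4.pre = 28  [terminal]
6. n5.live = false  [terminal]
7. n3.off = "xw"  ["xw"]
8. n3.live = 28  [C.acc + 33]
9. n3.wid = -2  [h.pre + C.acc - 25]
10. n6.fin = true  [C.live > 27]
11. n7.wid = -5  [terminal]
12. n8.pre = 25  [terminal]
13. n9.live = false  [terminal]
14. n6.depth = 4  [(if f.live then h.pre else b.wid) + 9]
15. n6.key = "vr"  ["vr"]
16. n6.lab = false  [h.pre > 25]
17. n2.depth = 11  [C.live - 17]
18. n2.key = "vrm"  [S₁.key ++ "m"]
19. n2.lab = false  [S₁.depth > 4]
20. n10.live = -9  [S.depth - 20]
21. n11.fin = 9  [9]
22. n11.mk = "vu"  ["vu"]
23. n12.live = true  [terminal]
24. n11.ok = 2  [2]
25. n11.tag = false  [A.fin > 9]
26. n13.live = 11  [B₀.live + A.ok + 18]
27. n14.live = true  [terminal]
28. n15.live = true  [terminal]
29. n13.depth = 16  [16]
30. n13.ok = true  [true]
31. n10.depth = 11  [A.ok + 9]
32. n10.ok = false  [false]
33. n16.live = 9  [(if S.lab then S.depth else B₁.depth) - 2]
34. n17.fin = 4  [4]
35. n17.mk = "pp"  ["pp"]
36. n18.wid = -7  [terminal]
37. n19.depth = 23  [terminal]
38. n17.ok = 6  [b.wid + d.depth - 10]
39. n17.tag = true  [d.depth == 23]
40. n20.live = 11  [11]
41. n21.pre = 1  [terminal]
42. n22.pre = 9  [terminal]
43. n20.depth = 25  [B.live + h₁.pre + 5]
44. n20.ok = false  [B.live > 11]
45. n23.pre = 22  [terminal]
46. n16.depth = 23  [B₁.depth * 2 - 27]
47. n16.ok = true  [h.pre > 21]
48. n1.depth = 10  [len(S.key) + 7]
49. n1.ok = true  [S.lab == false]
50. n0.depth = 6  [6]
51. n0.key = "pm"  ["pm"]
52. n0.lab = false  [B.depth > 10]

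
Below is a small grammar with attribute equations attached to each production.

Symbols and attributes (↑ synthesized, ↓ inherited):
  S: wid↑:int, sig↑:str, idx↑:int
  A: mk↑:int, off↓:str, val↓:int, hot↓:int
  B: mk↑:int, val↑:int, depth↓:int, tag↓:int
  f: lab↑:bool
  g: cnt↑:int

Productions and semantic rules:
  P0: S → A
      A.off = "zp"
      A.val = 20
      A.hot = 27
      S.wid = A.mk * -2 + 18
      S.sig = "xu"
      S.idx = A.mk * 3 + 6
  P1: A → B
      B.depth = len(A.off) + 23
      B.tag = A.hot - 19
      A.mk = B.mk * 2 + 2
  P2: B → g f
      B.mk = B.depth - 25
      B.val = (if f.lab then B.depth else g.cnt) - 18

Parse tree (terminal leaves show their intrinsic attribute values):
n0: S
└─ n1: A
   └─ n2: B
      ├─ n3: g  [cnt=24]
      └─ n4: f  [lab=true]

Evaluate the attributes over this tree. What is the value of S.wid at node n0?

1. n1.off = "zp"  ["zp"]
2. n1.val = 20  [20]
3. n1.hot = 27  [27]
4. n2.depth = 25  [len(A.off) + 23]
5. n2.tag = 8  [A.hot - 19]
6. n3.cnt = 24  [terminal]
7. n4.lab = true  [terminal]
8. n2.mk = 0  [B.depth - 25]
9. n2.val = 7  [(if f.lab then B.depth else g.cnt) - 18]
10. n1.mk = 2  [B.mk * 2 + 2]
11. n0.wid = 14  [A.mk * -2 + 18]
12. n0.sig = "xu"  ["xu"]
13. n0.idx = 12  [A.mk * 3 + 6]

14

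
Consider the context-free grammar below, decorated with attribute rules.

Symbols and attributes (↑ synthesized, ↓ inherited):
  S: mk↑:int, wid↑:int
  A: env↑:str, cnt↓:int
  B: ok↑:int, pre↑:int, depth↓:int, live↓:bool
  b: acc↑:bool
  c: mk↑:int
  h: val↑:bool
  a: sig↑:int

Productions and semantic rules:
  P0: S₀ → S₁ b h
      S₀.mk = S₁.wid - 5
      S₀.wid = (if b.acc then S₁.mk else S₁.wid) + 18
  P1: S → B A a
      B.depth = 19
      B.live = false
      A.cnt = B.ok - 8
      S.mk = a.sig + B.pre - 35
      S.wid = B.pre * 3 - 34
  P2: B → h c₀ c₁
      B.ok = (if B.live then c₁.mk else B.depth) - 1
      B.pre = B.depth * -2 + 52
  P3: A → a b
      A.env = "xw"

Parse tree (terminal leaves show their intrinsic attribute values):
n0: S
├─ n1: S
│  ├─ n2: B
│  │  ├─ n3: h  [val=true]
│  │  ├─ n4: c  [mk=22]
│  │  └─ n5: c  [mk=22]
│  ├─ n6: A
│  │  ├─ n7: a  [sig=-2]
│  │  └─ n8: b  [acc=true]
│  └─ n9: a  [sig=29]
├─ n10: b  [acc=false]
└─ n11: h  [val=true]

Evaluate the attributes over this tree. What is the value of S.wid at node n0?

1. n2.depth = 19  [19]
2. n2.live = false  [false]
3. n3.val = true  [terminal]
4. n4.mk = 22  [terminal]
5. n5.mk = 22  [terminal]
6. n2.ok = 18  [(if B.live then c₁.mk else B.depth) - 1]
7. n2.pre = 14  [B.depth * -2 + 52]
8. n6.cnt = 10  [B.ok - 8]
9. n7.sig = -2  [terminal]
10. n8.acc = true  [terminal]
11. n6.env = "xw"  ["xw"]
12. n9.sig = 29  [terminal]
13. n1.mk = 8  [a.sig + B.pre - 35]
14. n1.wid = 8  [B.pre * 3 - 34]
15. n10.acc = false  [terminal]
16. n11.val = true  [terminal]
17. n0.mk = 3  [S₁.wid - 5]
18. n0.wid = 26  [(if b.acc then S₁.mk else S₁.wid) + 18]

26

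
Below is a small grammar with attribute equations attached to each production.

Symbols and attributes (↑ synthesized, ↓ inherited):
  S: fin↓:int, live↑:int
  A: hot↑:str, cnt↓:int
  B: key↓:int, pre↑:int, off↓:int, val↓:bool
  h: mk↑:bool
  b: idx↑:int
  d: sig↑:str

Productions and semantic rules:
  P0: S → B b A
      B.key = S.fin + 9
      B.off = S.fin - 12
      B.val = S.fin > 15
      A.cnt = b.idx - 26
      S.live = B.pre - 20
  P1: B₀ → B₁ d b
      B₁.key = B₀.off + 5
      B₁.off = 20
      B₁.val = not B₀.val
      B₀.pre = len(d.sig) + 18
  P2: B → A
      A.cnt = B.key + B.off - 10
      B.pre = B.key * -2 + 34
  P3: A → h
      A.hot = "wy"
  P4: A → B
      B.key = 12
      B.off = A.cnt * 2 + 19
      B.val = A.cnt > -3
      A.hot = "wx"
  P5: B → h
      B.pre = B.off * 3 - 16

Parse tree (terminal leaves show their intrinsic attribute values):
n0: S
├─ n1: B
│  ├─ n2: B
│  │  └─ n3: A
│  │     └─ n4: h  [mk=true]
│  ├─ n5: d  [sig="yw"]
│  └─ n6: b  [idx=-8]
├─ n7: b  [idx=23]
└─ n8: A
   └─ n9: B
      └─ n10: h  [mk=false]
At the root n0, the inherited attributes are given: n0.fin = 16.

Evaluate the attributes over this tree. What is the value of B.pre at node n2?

1. n0.fin = 16  [given at root]
2. n1.key = 25  [S.fin + 9]
3. n1.off = 4  [S.fin - 12]
4. n1.val = true  [S.fin > 15]
5. n2.key = 9  [B₀.off + 5]
6. n2.off = 20  [20]
7. n2.val = false  [not B₀.val]
8. n3.cnt = 19  [B.key + B.off - 10]
9. n4.mk = true  [terminal]
10. n3.hot = "wy"  ["wy"]
11. n2.pre = 16  [B.key * -2 + 34]
12. n5.sig = "yw"  [terminal]
13. n6.idx = -8  [terminal]
14. n1.pre = 20  [len(d.sig) + 18]
15. n7.idx = 23  [terminal]
16. n8.cnt = -3  [b.idx - 26]
17. n9.key = 12  [12]
18. n9.off = 13  [A.cnt * 2 + 19]
19. n9.val = false  [A.cnt > -3]
20. n10.mk = false  [terminal]
21. n9.pre = 23  [B.off * 3 - 16]
22. n8.hot = "wx"  ["wx"]
23. n0.live = 0  [B.pre - 20]

16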